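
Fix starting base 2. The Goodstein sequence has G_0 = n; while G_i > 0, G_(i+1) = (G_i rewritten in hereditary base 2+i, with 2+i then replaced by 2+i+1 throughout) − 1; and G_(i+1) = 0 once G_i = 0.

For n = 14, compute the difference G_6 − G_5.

128542131

G_0=14  [base 2] 2^(2 + 1) + 2^2 + 2  →[2↦3]→  3^(3 + 1) + 3^3 + 3 = 111  −1 ⇒ G_1=110
G_1=110  [base 3] 3^(3 + 1) + 3^3 + 2  →[3↦4]→  4^(4 + 1) + 4^4 + 2 = 1282  −1 ⇒ G_2=1281
G_2=1281  [base 4] 4^(4 + 1) + 4^4 + 1  →[4↦5]→  5^(5 + 1) + 5^5 + 1 = 18751  −1 ⇒ G_3=18750
G_3=18750  [base 5] 5^(5 + 1) + 5^5  →[5↦6]→  6^(6 + 1) + 6^6 = 326592  −1 ⇒ G_4=326591
G_4=326591  [base 6] 6^(6 + 1) + 5·6^5 + 5·6^4 + 5·6^3 + 5·6^2 + 5·6 + 5  →[6↦7]→  7^(7 + 1) + 5·7^5 + 5·7^4 + 5·7^3 + 5·7^2 + 5·7 + 5 = 5862841  −1 ⇒ G_5=5862840
G_5=5862840  [base 7] 7^(7 + 1) + 5·7^5 + 5·7^4 + 5·7^3 + 5·7^2 + 5·7 + 4  →[7↦8]→  8^(8 + 1) + 5·8^5 + 5·8^4 + 5·8^3 + 5·8^2 + 5·8 + 4 = 134404972  −1 ⇒ G_6=134404971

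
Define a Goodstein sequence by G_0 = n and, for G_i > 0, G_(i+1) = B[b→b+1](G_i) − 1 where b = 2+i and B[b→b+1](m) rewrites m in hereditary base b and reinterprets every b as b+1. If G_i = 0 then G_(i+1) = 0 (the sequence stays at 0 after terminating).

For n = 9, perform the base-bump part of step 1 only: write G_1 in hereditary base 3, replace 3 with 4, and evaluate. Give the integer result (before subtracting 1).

9 —HB2→ 2^(2 + 1) + 1 —bump→ 3^(3 + 1) + 1 = 82 —(−1)→ 81
81 —HB3→ 3^(3 + 1) —bump→ 4^(4 + 1) = 1024 —(−1)→ 1023

1024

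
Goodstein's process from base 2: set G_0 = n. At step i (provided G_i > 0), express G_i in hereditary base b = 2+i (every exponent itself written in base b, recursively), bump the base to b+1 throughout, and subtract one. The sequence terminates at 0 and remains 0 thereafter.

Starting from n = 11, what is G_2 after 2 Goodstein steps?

[0] 11 ≡ 2^(2 + 1) + 2 + 1 (base 2). Lift 3: 85. −1: 84.
[1] 84 ≡ 3^(3 + 1) + 3 (base 3). Lift 4: 1028. −1: 1027.

1027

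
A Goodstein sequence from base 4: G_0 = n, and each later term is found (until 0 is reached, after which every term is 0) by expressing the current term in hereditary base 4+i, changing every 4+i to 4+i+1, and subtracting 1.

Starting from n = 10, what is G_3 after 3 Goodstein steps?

G_0=10  [base 4] 2·4 + 2  →[4↦5]→  2·5 + 2 = 12  −1 ⇒ G_1=11
G_1=11  [base 5] 2·5 + 1  →[5↦6]→  2·6 + 1 = 13  −1 ⇒ G_2=12
G_2=12  [base 6] 2·6  →[6↦7]→  2·7 = 14  −1 ⇒ G_3=13
G_3=13  [base 7] 7 + 6  →[7↦8]→  8 + 6 = 14  −1 ⇒ G_4=13

13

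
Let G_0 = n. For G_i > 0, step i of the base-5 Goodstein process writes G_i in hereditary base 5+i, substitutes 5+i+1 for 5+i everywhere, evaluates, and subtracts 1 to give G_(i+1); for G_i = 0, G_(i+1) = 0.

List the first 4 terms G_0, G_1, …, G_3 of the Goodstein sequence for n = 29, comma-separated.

29, 39, 51, 65

step 0: 29 = 5^2 + 4; sub 6 for 5: 6^2 + 4; = 40; G_1 = 40−1 = 39
step 1: 39 = 6^2 + 3; sub 7 for 6: 7^2 + 3; = 52; G_2 = 52−1 = 51
step 2: 51 = 7^2 + 2; sub 8 for 7: 8^2 + 2; = 66; G_3 = 66−1 = 65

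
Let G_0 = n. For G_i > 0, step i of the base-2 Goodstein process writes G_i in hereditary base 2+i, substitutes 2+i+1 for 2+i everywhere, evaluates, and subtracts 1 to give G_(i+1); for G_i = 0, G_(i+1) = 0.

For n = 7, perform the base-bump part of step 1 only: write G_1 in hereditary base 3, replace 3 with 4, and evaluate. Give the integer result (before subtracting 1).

260

G_0 = 7. HB_2(7) = 2^2 + 2 + 1. Bump = 31. G_1 = 30.
G_1 = 30. HB_3(30) = 3^3 + 3. Bump = 260. G_2 = 259.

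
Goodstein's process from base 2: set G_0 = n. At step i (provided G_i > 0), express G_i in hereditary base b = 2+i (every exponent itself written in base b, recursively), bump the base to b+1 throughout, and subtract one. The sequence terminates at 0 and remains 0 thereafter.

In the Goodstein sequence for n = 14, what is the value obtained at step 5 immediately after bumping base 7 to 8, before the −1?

134404972

(0) 14|_2 = 2^(2 + 1) + 2^2 + 2 ↦ 3^(3 + 1) + 3^3 + 3|_3 = 111 ⇒ 110
(1) 110|_3 = 3^(3 + 1) + 3^3 + 2 ↦ 4^(4 + 1) + 4^4 + 2|_4 = 1282 ⇒ 1281
(2) 1281|_4 = 4^(4 + 1) + 4^4 + 1 ↦ 5^(5 + 1) + 5^5 + 1|_5 = 18751 ⇒ 18750
(3) 18750|_5 = 5^(5 + 1) + 5^5 ↦ 6^(6 + 1) + 6^6|_6 = 326592 ⇒ 326591
(4) 326591|_6 = 6^(6 + 1) + 5·6^5 + 5·6^4 + 5·6^3 + 5·6^2 + 5·6 + 5 ↦ 7^(7 + 1) + 5·7^5 + 5·7^4 + 5·7^3 + 5·7^2 + 5·7 + 5|_7 = 5862841 ⇒ 5862840
(5) 5862840|_7 = 7^(7 + 1) + 5·7^5 + 5·7^4 + 5·7^3 + 5·7^2 + 5·7 + 4 ↦ 8^(8 + 1) + 5·8^5 + 5·8^4 + 5·8^3 + 5·8^2 + 5·8 + 4|_8 = 134404972 ⇒ 134404971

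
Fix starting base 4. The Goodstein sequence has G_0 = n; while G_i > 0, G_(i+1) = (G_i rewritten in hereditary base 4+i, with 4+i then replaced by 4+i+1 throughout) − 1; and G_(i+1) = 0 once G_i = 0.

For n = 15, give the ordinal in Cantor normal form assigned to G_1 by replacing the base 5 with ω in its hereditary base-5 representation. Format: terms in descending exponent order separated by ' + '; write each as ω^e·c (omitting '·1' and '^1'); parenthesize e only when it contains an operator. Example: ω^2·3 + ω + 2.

ω·3 + 2

G_0=15  [base 4] 3·4 + 3  →[4↦5]→  3·5 + 3 = 18  −1 ⇒ G_1=17
G_1=17  [base 5] 3·5 + 2  →[5↦6]→  3·6 + 2 = 20  −1 ⇒ G_2=19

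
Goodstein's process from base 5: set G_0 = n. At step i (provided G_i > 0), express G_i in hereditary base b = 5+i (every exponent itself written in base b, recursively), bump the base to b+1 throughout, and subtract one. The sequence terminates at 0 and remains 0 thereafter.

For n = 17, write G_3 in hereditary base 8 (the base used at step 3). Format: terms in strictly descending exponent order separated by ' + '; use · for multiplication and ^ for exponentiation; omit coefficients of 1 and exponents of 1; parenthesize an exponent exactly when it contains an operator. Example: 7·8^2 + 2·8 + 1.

[0] 17 ≡ 3·5 + 2 (base 5). Lift 6: 20. −1: 19.
[1] 19 ≡ 3·6 + 1 (base 6). Lift 7: 22. −1: 21.
[2] 21 ≡ 3·7 (base 7). Lift 8: 24. −1: 23.
[3] 23 ≡ 2·8 + 7 (base 8). Lift 9: 25. −1: 24.

2·8 + 7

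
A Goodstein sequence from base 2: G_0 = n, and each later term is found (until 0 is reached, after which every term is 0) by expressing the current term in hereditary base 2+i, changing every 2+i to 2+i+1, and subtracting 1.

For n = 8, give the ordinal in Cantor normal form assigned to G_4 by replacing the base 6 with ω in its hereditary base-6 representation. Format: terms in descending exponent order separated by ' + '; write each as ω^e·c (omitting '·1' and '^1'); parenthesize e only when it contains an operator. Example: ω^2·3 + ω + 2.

ω^ω·2 + ω^2·2 + ω + 5

i=0: 8 = 2^(2 + 1) (b=2); 2→3: 3^(3 + 1) = 81; 81−1 = 80
i=1: 80 = 2·3^3 + 2·3^2 + 2·3 + 2 (b=3); 3→4: 2·4^4 + 2·4^2 + 2·4 + 2 = 554; 554−1 = 553
i=2: 553 = 2·4^4 + 2·4^2 + 2·4 + 1 (b=4); 4→5: 2·5^5 + 2·5^2 + 2·5 + 1 = 6311; 6311−1 = 6310
i=3: 6310 = 2·5^5 + 2·5^2 + 2·5 (b=5); 5→6: 2·6^6 + 2·6^2 + 2·6 = 93396; 93396−1 = 93395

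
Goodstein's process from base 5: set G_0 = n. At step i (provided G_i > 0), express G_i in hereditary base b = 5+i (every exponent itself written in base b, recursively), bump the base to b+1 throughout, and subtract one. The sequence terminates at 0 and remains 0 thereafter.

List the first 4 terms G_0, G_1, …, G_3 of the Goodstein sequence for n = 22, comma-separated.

G_0=22  [base 5] 4·5 + 2  →[5↦6]→  4·6 + 2 = 26  −1 ⇒ G_1=25
G_1=25  [base 6] 4·6 + 1  →[6↦7]→  4·7 + 1 = 29  −1 ⇒ G_2=28
G_2=28  [base 7] 4·7  →[7↦8]→  4·8 = 32  −1 ⇒ G_3=31

22, 25, 28, 31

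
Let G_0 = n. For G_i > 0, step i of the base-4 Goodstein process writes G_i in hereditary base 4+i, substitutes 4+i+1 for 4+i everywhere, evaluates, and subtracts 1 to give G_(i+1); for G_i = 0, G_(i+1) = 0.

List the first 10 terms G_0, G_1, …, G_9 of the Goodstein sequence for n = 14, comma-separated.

14, 16, 18, 20, 21, 22, 23, 24, 25, 26

(0) 14|_4 = 3·4 + 2 ↦ 3·5 + 2|_5 = 17 ⇒ 16
(1) 16|_5 = 3·5 + 1 ↦ 3·6 + 1|_6 = 19 ⇒ 18
(2) 18|_6 = 3·6 ↦ 3·7|_7 = 21 ⇒ 20
(3) 20|_7 = 2·7 + 6 ↦ 2·8 + 6|_8 = 22 ⇒ 21
(4) 21|_8 = 2·8 + 5 ↦ 2·9 + 5|_9 = 23 ⇒ 22
(5) 22|_9 = 2·9 + 4 ↦ 2·10 + 4|_10 = 24 ⇒ 23
(6) 23|_10 = 2·10 + 3 ↦ 2·11 + 3|_11 = 25 ⇒ 24
(7) 24|_11 = 2·11 + 2 ↦ 2·12 + 2|_12 = 26 ⇒ 25
(8) 25|_12 = 2·12 + 1 ↦ 2·13 + 1|_13 = 27 ⇒ 26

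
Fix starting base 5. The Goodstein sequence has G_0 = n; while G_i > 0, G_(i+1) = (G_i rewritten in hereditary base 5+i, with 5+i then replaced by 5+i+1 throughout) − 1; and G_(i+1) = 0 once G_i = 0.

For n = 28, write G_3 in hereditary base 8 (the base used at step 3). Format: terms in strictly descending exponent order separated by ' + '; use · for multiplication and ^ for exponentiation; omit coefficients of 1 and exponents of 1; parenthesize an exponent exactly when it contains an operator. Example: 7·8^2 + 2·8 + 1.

base 5: 28 = 5^2 + 3; at 6: 6^2 + 3 = 39; next = 38
base 6: 38 = 6^2 + 2; at 7: 7^2 + 2 = 51; next = 50
base 7: 50 = 7^2 + 1; at 8: 8^2 + 1 = 65; next = 64
base 8: 64 = 8^2; at 9: 9^2 = 81; next = 80

8^2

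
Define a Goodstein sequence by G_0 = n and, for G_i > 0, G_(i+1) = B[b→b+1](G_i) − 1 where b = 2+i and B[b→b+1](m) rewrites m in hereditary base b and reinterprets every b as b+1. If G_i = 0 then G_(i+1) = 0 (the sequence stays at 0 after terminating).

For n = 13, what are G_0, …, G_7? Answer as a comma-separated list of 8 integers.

13, 108, 1279, 16092, 280711, 5765998, 134219479, 3486786855

G_0=13  [base 2] 2^(2 + 1) + 2^2 + 1  →[2↦3]→  3^(3 + 1) + 3^3 + 1 = 109  −1 ⇒ G_1=108
G_1=108  [base 3] 3^(3 + 1) + 3^3  →[3↦4]→  4^(4 + 1) + 4^4 = 1280  −1 ⇒ G_2=1279
G_2=1279  [base 4] 4^(4 + 1) + 3·4^3 + 3·4^2 + 3·4 + 3  →[4↦5]→  5^(5 + 1) + 3·5^3 + 3·5^2 + 3·5 + 3 = 16093  −1 ⇒ G_3=16092
G_3=16092  [base 5] 5^(5 + 1) + 3·5^3 + 3·5^2 + 3·5 + 2  →[5↦6]→  6^(6 + 1) + 3·6^3 + 3·6^2 + 3·6 + 2 = 280712  −1 ⇒ G_4=280711
G_4=280711  [base 6] 6^(6 + 1) + 3·6^3 + 3·6^2 + 3·6 + 1  →[6↦7]→  7^(7 + 1) + 3·7^3 + 3·7^2 + 3·7 + 1 = 5765999  −1 ⇒ G_5=5765998
G_5=5765998  [base 7] 7^(7 + 1) + 3·7^3 + 3·7^2 + 3·7  →[7↦8]→  8^(8 + 1) + 3·8^3 + 3·8^2 + 3·8 = 134219480  −1 ⇒ G_6=134219479
G_6=134219479  [base 8] 8^(8 + 1) + 3·8^3 + 3·8^2 + 2·8 + 7  →[8↦9]→  9^(9 + 1) + 3·9^3 + 3·9^2 + 2·9 + 7 = 3486786856  −1 ⇒ G_7=3486786855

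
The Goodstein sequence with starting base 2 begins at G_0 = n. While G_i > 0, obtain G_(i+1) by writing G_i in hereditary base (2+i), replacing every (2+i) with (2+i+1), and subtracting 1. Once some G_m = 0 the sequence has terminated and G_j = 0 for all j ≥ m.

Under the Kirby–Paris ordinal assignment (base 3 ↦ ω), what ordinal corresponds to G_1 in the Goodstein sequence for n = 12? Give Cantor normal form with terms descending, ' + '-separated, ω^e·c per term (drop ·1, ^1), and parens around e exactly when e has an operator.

ω^(ω + 1) + ω^2·2 + ω·2 + 2

G_0 = 12. HB_2(12) = 2^(2 + 1) + 2^2. Bump = 108. G_1 = 107.
G_1 = 107. HB_3(107) = 3^(3 + 1) + 2·3^2 + 2·3 + 2. Bump = 1066. G_2 = 1065.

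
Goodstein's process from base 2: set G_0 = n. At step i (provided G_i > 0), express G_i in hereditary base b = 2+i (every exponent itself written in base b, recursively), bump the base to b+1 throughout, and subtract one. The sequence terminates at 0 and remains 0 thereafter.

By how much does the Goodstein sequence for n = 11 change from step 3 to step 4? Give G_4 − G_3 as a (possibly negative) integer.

264310

G_0=11  [base 2] 2^(2 + 1) + 2 + 1  →[2↦3]→  3^(3 + 1) + 3 + 1 = 85  −1 ⇒ G_1=84
G_1=84  [base 3] 3^(3 + 1) + 3  →[3↦4]→  4^(4 + 1) + 4 = 1028  −1 ⇒ G_2=1027
G_2=1027  [base 4] 4^(4 + 1) + 3  →[4↦5]→  5^(5 + 1) + 3 = 15628  −1 ⇒ G_3=15627
G_3=15627  [base 5] 5^(5 + 1) + 2  →[5↦6]→  6^(6 + 1) + 2 = 279938  −1 ⇒ G_4=279937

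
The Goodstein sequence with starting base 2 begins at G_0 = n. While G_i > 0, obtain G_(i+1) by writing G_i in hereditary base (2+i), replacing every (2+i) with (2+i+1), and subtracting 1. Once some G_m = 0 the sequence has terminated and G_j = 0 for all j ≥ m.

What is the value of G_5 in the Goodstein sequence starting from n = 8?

1647195

8 —HB2→ 2^(2 + 1) —bump→ 3^(3 + 1) = 81 —(−1)→ 80
80 —HB3→ 2·3^3 + 2·3^2 + 2·3 + 2 —bump→ 2·4^4 + 2·4^2 + 2·4 + 2 = 554 —(−1)→ 553
553 —HB4→ 2·4^4 + 2·4^2 + 2·4 + 1 —bump→ 2·5^5 + 2·5^2 + 2·5 + 1 = 6311 —(−1)→ 6310
6310 —HB5→ 2·5^5 + 2·5^2 + 2·5 —bump→ 2·6^6 + 2·6^2 + 2·6 = 93396 —(−1)→ 93395
93395 —HB6→ 2·6^6 + 2·6^2 + 6 + 5 —bump→ 2·7^7 + 2·7^2 + 7 + 5 = 1647196 —(−1)→ 1647195
1647195 —HB7→ 2·7^7 + 2·7^2 + 7 + 4 —bump→ 2·8^8 + 2·8^2 + 8 + 4 = 33554572 —(−1)→ 33554571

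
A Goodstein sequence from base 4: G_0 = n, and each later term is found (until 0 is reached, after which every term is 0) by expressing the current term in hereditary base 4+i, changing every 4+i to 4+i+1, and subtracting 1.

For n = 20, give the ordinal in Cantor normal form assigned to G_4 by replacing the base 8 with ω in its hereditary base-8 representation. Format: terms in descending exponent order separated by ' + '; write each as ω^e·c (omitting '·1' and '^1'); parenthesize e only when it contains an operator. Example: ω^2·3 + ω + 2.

ω^2 + 1

G_0 = 20. HB_4(20) = 4^2 + 4. Bump = 30. G_1 = 29.
G_1 = 29. HB_5(29) = 5^2 + 4. Bump = 40. G_2 = 39.
G_2 = 39. HB_6(39) = 6^2 + 3. Bump = 52. G_3 = 51.
G_3 = 51. HB_7(51) = 7^2 + 2. Bump = 66. G_4 = 65.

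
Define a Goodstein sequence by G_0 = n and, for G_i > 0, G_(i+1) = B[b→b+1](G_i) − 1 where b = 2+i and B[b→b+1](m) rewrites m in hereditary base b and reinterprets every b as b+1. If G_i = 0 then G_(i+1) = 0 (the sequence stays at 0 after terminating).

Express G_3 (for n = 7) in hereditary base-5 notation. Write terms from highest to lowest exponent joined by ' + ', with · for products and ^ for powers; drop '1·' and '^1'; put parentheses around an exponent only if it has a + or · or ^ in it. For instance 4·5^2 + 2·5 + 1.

base 2: 7 = 2^2 + 2 + 1; at 3: 3^3 + 3 + 1 = 31; next = 30
base 3: 30 = 3^3 + 3; at 4: 4^4 + 4 = 260; next = 259
base 4: 259 = 4^4 + 3; at 5: 5^5 + 3 = 3128; next = 3127
base 5: 3127 = 5^5 + 2; at 6: 6^6 + 2 = 46658; next = 46657

5^5 + 2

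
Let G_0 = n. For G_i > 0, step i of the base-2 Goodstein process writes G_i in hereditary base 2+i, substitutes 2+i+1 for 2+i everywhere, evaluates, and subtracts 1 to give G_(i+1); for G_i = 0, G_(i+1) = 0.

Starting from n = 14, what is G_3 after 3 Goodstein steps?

G_0=14  [base 2] 2^(2 + 1) + 2^2 + 2  →[2↦3]→  3^(3 + 1) + 3^3 + 3 = 111  −1 ⇒ G_1=110
G_1=110  [base 3] 3^(3 + 1) + 3^3 + 2  →[3↦4]→  4^(4 + 1) + 4^4 + 2 = 1282  −1 ⇒ G_2=1281
G_2=1281  [base 4] 4^(4 + 1) + 4^4 + 1  →[4↦5]→  5^(5 + 1) + 5^5 + 1 = 18751  −1 ⇒ G_3=18750
G_3=18750  [base 5] 5^(5 + 1) + 5^5  →[5↦6]→  6^(6 + 1) + 6^6 = 326592  −1 ⇒ G_4=326591

18750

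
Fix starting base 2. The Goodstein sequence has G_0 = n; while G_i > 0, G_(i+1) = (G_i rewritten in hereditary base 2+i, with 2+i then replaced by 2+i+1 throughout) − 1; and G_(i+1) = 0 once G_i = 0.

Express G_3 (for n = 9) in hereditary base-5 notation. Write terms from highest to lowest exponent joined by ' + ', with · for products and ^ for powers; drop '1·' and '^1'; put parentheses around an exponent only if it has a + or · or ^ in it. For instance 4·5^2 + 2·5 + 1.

G_0 = 9. HB_2(9) = 2^(2 + 1) + 1. Bump = 82. G_1 = 81.
G_1 = 81. HB_3(81) = 3^(3 + 1). Bump = 1024. G_2 = 1023.
G_2 = 1023. HB_4(1023) = 3·4^4 + 3·4^3 + 3·4^2 + 3·4 + 3. Bump = 9843. G_3 = 9842.
G_3 = 9842. HB_5(9842) = 3·5^5 + 3·5^3 + 3·5^2 + 3·5 + 2. Bump = 140744. G_4 = 140743.

3·5^5 + 3·5^3 + 3·5^2 + 3·5 + 2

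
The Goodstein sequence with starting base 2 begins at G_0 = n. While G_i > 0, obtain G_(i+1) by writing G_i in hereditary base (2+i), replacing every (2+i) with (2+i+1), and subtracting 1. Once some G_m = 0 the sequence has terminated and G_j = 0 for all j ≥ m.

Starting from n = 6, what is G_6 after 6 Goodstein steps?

187243

(0) 6|_2 = 2^2 + 2 ↦ 3^3 + 3|_3 = 30 ⇒ 29
(1) 29|_3 = 3^3 + 2 ↦ 4^4 + 2|_4 = 258 ⇒ 257
(2) 257|_4 = 4^4 + 1 ↦ 5^5 + 1|_5 = 3126 ⇒ 3125
(3) 3125|_5 = 5^5 ↦ 6^6|_6 = 46656 ⇒ 46655
(4) 46655|_6 = 5·6^5 + 5·6^4 + 5·6^3 + 5·6^2 + 5·6 + 5 ↦ 5·7^5 + 5·7^4 + 5·7^3 + 5·7^2 + 5·7 + 5|_7 = 98040 ⇒ 98039
(5) 98039|_7 = 5·7^5 + 5·7^4 + 5·7^3 + 5·7^2 + 5·7 + 4 ↦ 5·8^5 + 5·8^4 + 5·8^3 + 5·8^2 + 5·8 + 4|_8 = 187244 ⇒ 187243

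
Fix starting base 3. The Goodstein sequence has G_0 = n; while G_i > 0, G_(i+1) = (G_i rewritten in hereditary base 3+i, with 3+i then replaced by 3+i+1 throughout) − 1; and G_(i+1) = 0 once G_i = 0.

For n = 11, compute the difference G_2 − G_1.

8

G_0 = 11. HB_3(11) = 3^2 + 2. Bump = 18. G_1 = 17.
G_1 = 17. HB_4(17) = 4^2 + 1. Bump = 26. G_2 = 25.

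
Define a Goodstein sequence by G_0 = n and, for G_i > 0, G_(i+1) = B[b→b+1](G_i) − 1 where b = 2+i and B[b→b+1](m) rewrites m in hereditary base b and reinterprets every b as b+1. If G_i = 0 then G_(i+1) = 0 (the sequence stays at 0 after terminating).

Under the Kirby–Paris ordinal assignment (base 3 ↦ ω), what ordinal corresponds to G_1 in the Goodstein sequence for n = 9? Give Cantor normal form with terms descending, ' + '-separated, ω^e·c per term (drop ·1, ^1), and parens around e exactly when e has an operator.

ω^(ω + 1)

G_0=9  [base 2] 2^(2 + 1) + 1  →[2↦3]→  3^(3 + 1) + 1 = 82  −1 ⇒ G_1=81
G_1=81  [base 3] 3^(3 + 1)  →[3↦4]→  4^(4 + 1) = 1024  −1 ⇒ G_2=1023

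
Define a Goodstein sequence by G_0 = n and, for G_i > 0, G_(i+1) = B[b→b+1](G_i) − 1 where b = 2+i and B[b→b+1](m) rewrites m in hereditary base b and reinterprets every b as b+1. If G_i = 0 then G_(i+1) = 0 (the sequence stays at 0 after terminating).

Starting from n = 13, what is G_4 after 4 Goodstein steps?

280711

[0] 13 ≡ 2^(2 + 1) + 2^2 + 1 (base 2). Lift 3: 109. −1: 108.
[1] 108 ≡ 3^(3 + 1) + 3^3 (base 3). Lift 4: 1280. −1: 1279.
[2] 1279 ≡ 4^(4 + 1) + 3·4^3 + 3·4^2 + 3·4 + 3 (base 4). Lift 5: 16093. −1: 16092.
[3] 16092 ≡ 5^(5 + 1) + 3·5^3 + 3·5^2 + 3·5 + 2 (base 5). Lift 6: 280712. −1: 280711.
[4] 280711 ≡ 6^(6 + 1) + 3·6^3 + 3·6^2 + 3·6 + 1 (base 6). Lift 7: 5765999. −1: 5765998.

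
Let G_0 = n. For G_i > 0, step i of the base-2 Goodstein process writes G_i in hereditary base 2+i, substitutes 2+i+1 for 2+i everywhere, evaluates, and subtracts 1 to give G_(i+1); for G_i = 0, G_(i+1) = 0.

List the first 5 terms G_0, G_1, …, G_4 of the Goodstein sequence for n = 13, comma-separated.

13 —HB2→ 2^(2 + 1) + 2^2 + 1 —bump→ 3^(3 + 1) + 3^3 + 1 = 109 —(−1)→ 108
108 —HB3→ 3^(3 + 1) + 3^3 —bump→ 4^(4 + 1) + 4^4 = 1280 —(−1)→ 1279
1279 —HB4→ 4^(4 + 1) + 3·4^3 + 3·4^2 + 3·4 + 3 —bump→ 5^(5 + 1) + 3·5^3 + 3·5^2 + 3·5 + 3 = 16093 —(−1)→ 16092
16092 —HB5→ 5^(5 + 1) + 3·5^3 + 3·5^2 + 3·5 + 2 —bump→ 6^(6 + 1) + 3·6^3 + 3·6^2 + 3·6 + 2 = 280712 —(−1)→ 280711

13, 108, 1279, 16092, 280711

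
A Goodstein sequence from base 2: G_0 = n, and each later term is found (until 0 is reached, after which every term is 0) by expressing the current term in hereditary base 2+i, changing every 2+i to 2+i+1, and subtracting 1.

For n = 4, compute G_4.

(0) 4|_2 = 2^2 ↦ 3^3|_3 = 27 ⇒ 26
(1) 26|_3 = 2·3^2 + 2·3 + 2 ↦ 2·4^2 + 2·4 + 2|_4 = 42 ⇒ 41
(2) 41|_4 = 2·4^2 + 2·4 + 1 ↦ 2·5^2 + 2·5 + 1|_5 = 61 ⇒ 60
(3) 60|_5 = 2·5^2 + 2·5 ↦ 2·6^2 + 2·6|_6 = 84 ⇒ 83
(4) 83|_6 = 2·6^2 + 6 + 5 ↦ 2·7^2 + 7 + 5|_7 = 110 ⇒ 109

83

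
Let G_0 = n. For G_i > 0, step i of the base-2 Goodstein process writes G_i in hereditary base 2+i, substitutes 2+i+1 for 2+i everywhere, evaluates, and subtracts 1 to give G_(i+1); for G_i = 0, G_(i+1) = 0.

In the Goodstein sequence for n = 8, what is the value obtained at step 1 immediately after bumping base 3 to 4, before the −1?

[0] 8 ≡ 2^(2 + 1) (base 2). Lift 3: 81. −1: 80.
[1] 80 ≡ 2·3^3 + 2·3^2 + 2·3 + 2 (base 3). Lift 4: 554. −1: 553.

554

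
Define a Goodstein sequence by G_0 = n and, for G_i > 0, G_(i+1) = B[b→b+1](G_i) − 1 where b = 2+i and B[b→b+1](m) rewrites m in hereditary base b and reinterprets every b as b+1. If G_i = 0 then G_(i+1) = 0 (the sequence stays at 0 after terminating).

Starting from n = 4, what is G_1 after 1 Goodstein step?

26

G_0=4  [base 2] 2^2  →[2↦3]→  3^3 = 27  −1 ⇒ G_1=26
G_1=26  [base 3] 2·3^2 + 2·3 + 2  →[3↦4]→  2·4^2 + 2·4 + 2 = 42  −1 ⇒ G_2=41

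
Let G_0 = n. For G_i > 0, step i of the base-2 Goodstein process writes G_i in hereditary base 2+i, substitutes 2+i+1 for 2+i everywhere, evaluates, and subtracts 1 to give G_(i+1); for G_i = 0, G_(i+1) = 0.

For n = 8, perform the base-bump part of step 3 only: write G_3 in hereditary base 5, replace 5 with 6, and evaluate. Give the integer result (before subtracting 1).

G_0=8  [base 2] 2^(2 + 1)  →[2↦3]→  3^(3 + 1) = 81  −1 ⇒ G_1=80
G_1=80  [base 3] 2·3^3 + 2·3^2 + 2·3 + 2  →[3↦4]→  2·4^4 + 2·4^2 + 2·4 + 2 = 554  −1 ⇒ G_2=553
G_2=553  [base 4] 2·4^4 + 2·4^2 + 2·4 + 1  →[4↦5]→  2·5^5 + 2·5^2 + 2·5 + 1 = 6311  −1 ⇒ G_3=6310

93396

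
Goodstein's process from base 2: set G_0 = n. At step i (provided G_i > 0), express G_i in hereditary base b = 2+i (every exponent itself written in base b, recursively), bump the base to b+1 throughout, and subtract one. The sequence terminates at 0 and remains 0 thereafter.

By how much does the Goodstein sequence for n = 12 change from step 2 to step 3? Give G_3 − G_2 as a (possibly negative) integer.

14620

(0) 12|_2 = 2^(2 + 1) + 2^2 ↦ 3^(3 + 1) + 3^3|_3 = 108 ⇒ 107
(1) 107|_3 = 3^(3 + 1) + 2·3^2 + 2·3 + 2 ↦ 4^(4 + 1) + 2·4^2 + 2·4 + 2|_4 = 1066 ⇒ 1065
(2) 1065|_4 = 4^(4 + 1) + 2·4^2 + 2·4 + 1 ↦ 5^(5 + 1) + 2·5^2 + 2·5 + 1|_5 = 15686 ⇒ 15685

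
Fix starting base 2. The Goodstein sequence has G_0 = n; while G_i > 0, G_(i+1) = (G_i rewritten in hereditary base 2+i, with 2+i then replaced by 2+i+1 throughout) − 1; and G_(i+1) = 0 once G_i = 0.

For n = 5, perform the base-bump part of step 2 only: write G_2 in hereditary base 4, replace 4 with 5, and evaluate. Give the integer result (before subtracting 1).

468

step 0: 5 = 2^2 + 1; sub 3 for 2: 3^3 + 1; = 28; G_1 = 28−1 = 27
step 1: 27 = 3^3; sub 4 for 3: 4^4; = 256; G_2 = 256−1 = 255
step 2: 255 = 3·4^3 + 3·4^2 + 3·4 + 3; sub 5 for 4: 3·5^3 + 3·5^2 + 3·5 + 3; = 468; G_3 = 468−1 = 467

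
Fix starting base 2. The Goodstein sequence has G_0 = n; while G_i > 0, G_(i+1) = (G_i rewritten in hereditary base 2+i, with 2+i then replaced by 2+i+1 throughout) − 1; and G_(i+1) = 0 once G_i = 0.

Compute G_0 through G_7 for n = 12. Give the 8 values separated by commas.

12, 107, 1065, 15685, 280019, 5764910, 134217867, 3486784574

step 0: 12 = 2^(2 + 1) + 2^2; sub 3 for 2: 3^(3 + 1) + 3^3; = 108; G_1 = 108−1 = 107
step 1: 107 = 3^(3 + 1) + 2·3^2 + 2·3 + 2; sub 4 for 3: 4^(4 + 1) + 2·4^2 + 2·4 + 2; = 1066; G_2 = 1066−1 = 1065
step 2: 1065 = 4^(4 + 1) + 2·4^2 + 2·4 + 1; sub 5 for 4: 5^(5 + 1) + 2·5^2 + 2·5 + 1; = 15686; G_3 = 15686−1 = 15685
step 3: 15685 = 5^(5 + 1) + 2·5^2 + 2·5; sub 6 for 5: 6^(6 + 1) + 2·6^2 + 2·6; = 280020; G_4 = 280020−1 = 280019
step 4: 280019 = 6^(6 + 1) + 2·6^2 + 6 + 5; sub 7 for 6: 7^(7 + 1) + 2·7^2 + 7 + 5; = 5764911; G_5 = 5764911−1 = 5764910
step 5: 5764910 = 7^(7 + 1) + 2·7^2 + 7 + 4; sub 8 for 7: 8^(8 + 1) + 2·8^2 + 8 + 4; = 134217868; G_6 = 134217868−1 = 134217867
step 6: 134217867 = 8^(8 + 1) + 2·8^2 + 8 + 3; sub 9 for 8: 9^(9 + 1) + 2·9^2 + 9 + 3; = 3486784575; G_7 = 3486784575−1 = 3486784574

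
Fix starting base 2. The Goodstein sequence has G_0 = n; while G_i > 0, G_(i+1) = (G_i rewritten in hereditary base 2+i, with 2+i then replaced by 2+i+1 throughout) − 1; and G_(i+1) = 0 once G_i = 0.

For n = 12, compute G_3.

i=0: 12 = 2^(2 + 1) + 2^2 (b=2); 2→3: 3^(3 + 1) + 3^3 = 108; 108−1 = 107
i=1: 107 = 3^(3 + 1) + 2·3^2 + 2·3 + 2 (b=3); 3→4: 4^(4 + 1) + 2·4^2 + 2·4 + 2 = 1066; 1066−1 = 1065
i=2: 1065 = 4^(4 + 1) + 2·4^2 + 2·4 + 1 (b=4); 4→5: 5^(5 + 1) + 2·5^2 + 2·5 + 1 = 15686; 15686−1 = 15685

15685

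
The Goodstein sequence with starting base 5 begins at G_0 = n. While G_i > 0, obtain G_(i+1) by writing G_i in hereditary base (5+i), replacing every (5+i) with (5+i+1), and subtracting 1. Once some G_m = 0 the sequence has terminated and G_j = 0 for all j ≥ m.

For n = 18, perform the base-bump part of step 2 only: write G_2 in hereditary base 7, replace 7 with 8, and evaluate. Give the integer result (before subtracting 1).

18 —HB5→ 3·5 + 3 —bump→ 3·6 + 3 = 21 —(−1)→ 20
20 —HB6→ 3·6 + 2 —bump→ 3·7 + 2 = 23 —(−1)→ 22
22 —HB7→ 3·7 + 1 —bump→ 3·8 + 1 = 25 —(−1)→ 24

25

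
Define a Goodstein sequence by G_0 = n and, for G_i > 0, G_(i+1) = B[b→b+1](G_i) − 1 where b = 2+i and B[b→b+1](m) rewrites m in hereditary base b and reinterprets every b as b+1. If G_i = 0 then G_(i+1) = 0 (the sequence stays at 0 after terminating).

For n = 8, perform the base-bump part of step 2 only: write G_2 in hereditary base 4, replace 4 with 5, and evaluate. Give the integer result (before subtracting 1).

6311

(0) 8|_2 = 2^(2 + 1) ↦ 3^(3 + 1)|_3 = 81 ⇒ 80
(1) 80|_3 = 2·3^3 + 2·3^2 + 2·3 + 2 ↦ 2·4^4 + 2·4^2 + 2·4 + 2|_4 = 554 ⇒ 553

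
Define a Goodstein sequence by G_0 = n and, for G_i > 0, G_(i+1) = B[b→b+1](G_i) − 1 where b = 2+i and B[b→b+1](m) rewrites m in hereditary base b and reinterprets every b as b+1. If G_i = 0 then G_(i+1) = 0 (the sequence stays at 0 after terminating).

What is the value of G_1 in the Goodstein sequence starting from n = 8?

base 2: 8 = 2^(2 + 1); at 3: 3^(3 + 1) = 81; next = 80
base 3: 80 = 2·3^3 + 2·3^2 + 2·3 + 2; at 4: 2·4^4 + 2·4^2 + 2·4 + 2 = 554; next = 553

80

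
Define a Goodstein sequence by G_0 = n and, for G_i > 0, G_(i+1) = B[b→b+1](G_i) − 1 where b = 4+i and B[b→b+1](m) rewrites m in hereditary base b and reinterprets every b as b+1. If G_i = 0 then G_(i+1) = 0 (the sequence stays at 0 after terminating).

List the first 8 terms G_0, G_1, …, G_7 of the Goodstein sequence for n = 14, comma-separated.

14, 16, 18, 20, 21, 22, 23, 24

step 0: 14 = 3·4 + 2; sub 5 for 4: 3·5 + 2; = 17; G_1 = 17−1 = 16
step 1: 16 = 3·5 + 1; sub 6 for 5: 3·6 + 1; = 19; G_2 = 19−1 = 18
step 2: 18 = 3·6; sub 7 for 6: 3·7; = 21; G_3 = 21−1 = 20
step 3: 20 = 2·7 + 6; sub 8 for 7: 2·8 + 6; = 22; G_4 = 22−1 = 21
step 4: 21 = 2·8 + 5; sub 9 for 8: 2·9 + 5; = 23; G_5 = 23−1 = 22
step 5: 22 = 2·9 + 4; sub 10 for 9: 2·10 + 4; = 24; G_6 = 24−1 = 23
step 6: 23 = 2·10 + 3; sub 11 for 10: 2·11 + 3; = 25; G_7 = 25−1 = 24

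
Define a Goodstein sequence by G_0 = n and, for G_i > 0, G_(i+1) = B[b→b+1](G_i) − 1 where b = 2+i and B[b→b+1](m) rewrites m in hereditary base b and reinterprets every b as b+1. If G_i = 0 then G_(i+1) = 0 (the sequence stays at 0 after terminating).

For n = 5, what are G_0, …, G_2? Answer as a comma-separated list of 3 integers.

5, 27, 255

5 —HB2→ 2^2 + 1 —bump→ 3^3 + 1 = 28 —(−1)→ 27
27 —HB3→ 3^3 —bump→ 4^4 = 256 —(−1)→ 255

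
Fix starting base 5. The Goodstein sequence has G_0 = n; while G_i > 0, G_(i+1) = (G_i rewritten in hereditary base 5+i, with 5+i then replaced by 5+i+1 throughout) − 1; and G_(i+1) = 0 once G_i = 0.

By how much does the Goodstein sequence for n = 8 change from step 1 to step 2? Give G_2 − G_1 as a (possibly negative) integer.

0

(0) 8|_5 = 5 + 3 ↦ 6 + 3|_6 = 9 ⇒ 8
(1) 8|_6 = 6 + 2 ↦ 7 + 2|_7 = 9 ⇒ 8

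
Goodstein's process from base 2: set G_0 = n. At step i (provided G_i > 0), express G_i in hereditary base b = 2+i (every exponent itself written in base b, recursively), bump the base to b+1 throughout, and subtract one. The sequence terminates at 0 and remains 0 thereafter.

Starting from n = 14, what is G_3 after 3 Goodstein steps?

step 0: 14 = 2^(2 + 1) + 2^2 + 2; sub 3 for 2: 3^(3 + 1) + 3^3 + 3; = 111; G_1 = 111−1 = 110
step 1: 110 = 3^(3 + 1) + 3^3 + 2; sub 4 for 3: 4^(4 + 1) + 4^4 + 2; = 1282; G_2 = 1282−1 = 1281
step 2: 1281 = 4^(4 + 1) + 4^4 + 1; sub 5 for 4: 5^(5 + 1) + 5^5 + 1; = 18751; G_3 = 18751−1 = 18750

18750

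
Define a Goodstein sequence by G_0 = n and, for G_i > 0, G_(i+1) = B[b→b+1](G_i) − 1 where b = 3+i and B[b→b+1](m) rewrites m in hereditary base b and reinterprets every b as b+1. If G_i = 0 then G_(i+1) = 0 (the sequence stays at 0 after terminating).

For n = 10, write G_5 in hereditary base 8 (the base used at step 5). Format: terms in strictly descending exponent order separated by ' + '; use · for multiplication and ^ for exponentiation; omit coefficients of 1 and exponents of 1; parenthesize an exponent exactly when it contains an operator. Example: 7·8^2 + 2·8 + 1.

base 3: 10 = 3^2 + 1; at 4: 4^2 + 1 = 17; next = 16
base 4: 16 = 4^2; at 5: 5^2 = 25; next = 24
base 5: 24 = 4·5 + 4; at 6: 4·6 + 4 = 28; next = 27
base 6: 27 = 4·6 + 3; at 7: 4·7 + 3 = 31; next = 30
base 7: 30 = 4·7 + 2; at 8: 4·8 + 2 = 34; next = 33
base 8: 33 = 4·8 + 1; at 9: 4·9 + 1 = 37; next = 36

4·8 + 1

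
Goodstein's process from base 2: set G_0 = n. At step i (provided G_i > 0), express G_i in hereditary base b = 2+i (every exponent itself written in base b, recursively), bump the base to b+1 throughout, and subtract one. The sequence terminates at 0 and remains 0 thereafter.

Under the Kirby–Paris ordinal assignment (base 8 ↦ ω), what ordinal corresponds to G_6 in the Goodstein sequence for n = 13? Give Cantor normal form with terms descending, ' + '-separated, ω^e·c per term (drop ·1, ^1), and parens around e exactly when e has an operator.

13 —HB2→ 2^(2 + 1) + 2^2 + 1 —bump→ 3^(3 + 1) + 3^3 + 1 = 109 —(−1)→ 108
108 —HB3→ 3^(3 + 1) + 3^3 —bump→ 4^(4 + 1) + 4^4 = 1280 —(−1)→ 1279
1279 —HB4→ 4^(4 + 1) + 3·4^3 + 3·4^2 + 3·4 + 3 —bump→ 5^(5 + 1) + 3·5^3 + 3·5^2 + 3·5 + 3 = 16093 —(−1)→ 16092
16092 —HB5→ 5^(5 + 1) + 3·5^3 + 3·5^2 + 3·5 + 2 —bump→ 6^(6 + 1) + 3·6^3 + 3·6^2 + 3·6 + 2 = 280712 —(−1)→ 280711
280711 —HB6→ 6^(6 + 1) + 3·6^3 + 3·6^2 + 3·6 + 1 —bump→ 7^(7 + 1) + 3·7^3 + 3·7^2 + 3·7 + 1 = 5765999 —(−1)→ 5765998
5765998 —HB7→ 7^(7 + 1) + 3·7^3 + 3·7^2 + 3·7 —bump→ 8^(8 + 1) + 3·8^3 + 3·8^2 + 3·8 = 134219480 —(−1)→ 134219479
134219479 —HB8→ 8^(8 + 1) + 3·8^3 + 3·8^2 + 2·8 + 7 —bump→ 9^(9 + 1) + 3·9^3 + 3·9^2 + 2·9 + 7 = 3486786856 —(−1)→ 3486786855

ω^(ω + 1) + ω^3·3 + ω^2·3 + ω·2 + 7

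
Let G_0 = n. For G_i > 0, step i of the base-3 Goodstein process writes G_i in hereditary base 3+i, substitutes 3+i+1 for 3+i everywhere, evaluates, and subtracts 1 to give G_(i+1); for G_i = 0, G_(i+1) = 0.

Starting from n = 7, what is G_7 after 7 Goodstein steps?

9

step 0: 7 = 2·3 + 1; sub 4 for 3: 2·4 + 1; = 9; G_1 = 9−1 = 8
step 1: 8 = 2·4; sub 5 for 4: 2·5; = 10; G_2 = 10−1 = 9
step 2: 9 = 5 + 4; sub 6 for 5: 6 + 4; = 10; G_3 = 10−1 = 9
step 3: 9 = 6 + 3; sub 7 for 6: 7 + 3; = 10; G_4 = 10−1 = 9
step 4: 9 = 7 + 2; sub 8 for 7: 8 + 2; = 10; G_5 = 10−1 = 9
step 5: 9 = 8 + 1; sub 9 for 8: 9 + 1; = 10; G_6 = 10−1 = 9
step 6: 9 = 9; sub 10 for 9: 10; = 10; G_7 = 10−1 = 9
step 7: 9 = 9; sub 11 for 10: 9; = 9; G_8 = 9−1 = 8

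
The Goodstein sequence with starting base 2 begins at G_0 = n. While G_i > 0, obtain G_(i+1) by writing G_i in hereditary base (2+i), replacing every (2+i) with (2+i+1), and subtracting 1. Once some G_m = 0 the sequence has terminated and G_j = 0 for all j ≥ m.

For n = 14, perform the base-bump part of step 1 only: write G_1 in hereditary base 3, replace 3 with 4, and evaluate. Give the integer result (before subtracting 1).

base 2: 14 = 2^(2 + 1) + 2^2 + 2; at 3: 3^(3 + 1) + 3^3 + 3 = 111; next = 110
base 3: 110 = 3^(3 + 1) + 3^3 + 2; at 4: 4^(4 + 1) + 4^4 + 2 = 1282; next = 1281

1282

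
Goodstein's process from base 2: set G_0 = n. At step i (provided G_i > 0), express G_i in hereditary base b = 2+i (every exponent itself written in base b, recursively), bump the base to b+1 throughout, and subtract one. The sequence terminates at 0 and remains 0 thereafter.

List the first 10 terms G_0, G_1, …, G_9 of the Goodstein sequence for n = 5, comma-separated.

5, 27, 255, 467, 775, 1197, 1751, 2454, 3325, 4382

[0] 5 ≡ 2^2 + 1 (base 2). Lift 3: 28. −1: 27.
[1] 27 ≡ 3^3 (base 3). Lift 4: 256. −1: 255.
[2] 255 ≡ 3·4^3 + 3·4^2 + 3·4 + 3 (base 4). Lift 5: 468. −1: 467.
[3] 467 ≡ 3·5^3 + 3·5^2 + 3·5 + 2 (base 5). Lift 6: 776. −1: 775.
[4] 775 ≡ 3·6^3 + 3·6^2 + 3·6 + 1 (base 6). Lift 7: 1198. −1: 1197.
[5] 1197 ≡ 3·7^3 + 3·7^2 + 3·7 (base 7). Lift 8: 1752. −1: 1751.
[6] 1751 ≡ 3·8^3 + 3·8^2 + 2·8 + 7 (base 8). Lift 9: 2455. −1: 2454.
[7] 2454 ≡ 3·9^3 + 3·9^2 + 2·9 + 6 (base 9). Lift 10: 3326. −1: 3325.
[8] 3325 ≡ 3·10^3 + 3·10^2 + 2·10 + 5 (base 10). Lift 11: 4383. −1: 4382.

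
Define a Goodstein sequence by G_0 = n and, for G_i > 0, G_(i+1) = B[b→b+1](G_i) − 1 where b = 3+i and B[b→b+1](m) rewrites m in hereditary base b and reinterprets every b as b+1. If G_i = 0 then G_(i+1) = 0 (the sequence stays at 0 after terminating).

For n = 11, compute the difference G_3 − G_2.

11 —HB3→ 3^2 + 2 —bump→ 4^2 + 2 = 18 —(−1)→ 17
17 —HB4→ 4^2 + 1 —bump→ 5^2 + 1 = 26 —(−1)→ 25
25 —HB5→ 5^2 —bump→ 6^2 = 36 —(−1)→ 35

10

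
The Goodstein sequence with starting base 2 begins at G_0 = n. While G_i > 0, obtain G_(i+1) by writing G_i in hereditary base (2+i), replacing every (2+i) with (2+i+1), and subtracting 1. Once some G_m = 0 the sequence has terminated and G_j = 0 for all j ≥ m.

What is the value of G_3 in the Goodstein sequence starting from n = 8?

6310

G_0 = 8. HB_2(8) = 2^(2 + 1). Bump = 81. G_1 = 80.
G_1 = 80. HB_3(80) = 2·3^3 + 2·3^2 + 2·3 + 2. Bump = 554. G_2 = 553.
G_2 = 553. HB_4(553) = 2·4^4 + 2·4^2 + 2·4 + 1. Bump = 6311. G_3 = 6310.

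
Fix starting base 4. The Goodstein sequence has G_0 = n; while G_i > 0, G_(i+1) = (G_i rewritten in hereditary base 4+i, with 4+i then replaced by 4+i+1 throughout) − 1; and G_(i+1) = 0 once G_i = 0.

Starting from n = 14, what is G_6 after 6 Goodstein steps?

[0] 14 ≡ 3·4 + 2 (base 4). Lift 5: 17. −1: 16.
[1] 16 ≡ 3·5 + 1 (base 5). Lift 6: 19. −1: 18.
[2] 18 ≡ 3·6 (base 6). Lift 7: 21. −1: 20.
[3] 20 ≡ 2·7 + 6 (base 7). Lift 8: 22. −1: 21.
[4] 21 ≡ 2·8 + 5 (base 8). Lift 9: 23. −1: 22.
[5] 22 ≡ 2·9 + 4 (base 9). Lift 10: 24. −1: 23.
[6] 23 ≡ 2·10 + 3 (base 10). Lift 11: 25. −1: 24.

23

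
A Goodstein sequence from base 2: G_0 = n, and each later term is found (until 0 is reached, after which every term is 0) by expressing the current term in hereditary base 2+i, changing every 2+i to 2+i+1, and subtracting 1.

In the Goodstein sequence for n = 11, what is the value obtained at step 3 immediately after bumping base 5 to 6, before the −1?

G_0=11  [base 2] 2^(2 + 1) + 2 + 1  →[2↦3]→  3^(3 + 1) + 3 + 1 = 85  −1 ⇒ G_1=84
G_1=84  [base 3] 3^(3 + 1) + 3  →[3↦4]→  4^(4 + 1) + 4 = 1028  −1 ⇒ G_2=1027
G_2=1027  [base 4] 4^(4 + 1) + 3  →[4↦5]→  5^(5 + 1) + 3 = 15628  −1 ⇒ G_3=15627
G_3=15627  [base 5] 5^(5 + 1) + 2  →[5↦6]→  6^(6 + 1) + 2 = 279938  −1 ⇒ G_4=279937

279938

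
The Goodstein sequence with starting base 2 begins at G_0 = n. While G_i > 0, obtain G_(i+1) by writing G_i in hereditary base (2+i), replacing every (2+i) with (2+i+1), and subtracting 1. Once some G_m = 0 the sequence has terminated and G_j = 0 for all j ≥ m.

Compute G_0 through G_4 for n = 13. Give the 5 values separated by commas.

step 0: 13 = 2^(2 + 1) + 2^2 + 1; sub 3 for 2: 3^(3 + 1) + 3^3 + 1; = 109; G_1 = 109−1 = 108
step 1: 108 = 3^(3 + 1) + 3^3; sub 4 for 3: 4^(4 + 1) + 4^4; = 1280; G_2 = 1280−1 = 1279
step 2: 1279 = 4^(4 + 1) + 3·4^3 + 3·4^2 + 3·4 + 3; sub 5 for 4: 5^(5 + 1) + 3·5^3 + 3·5^2 + 3·5 + 3; = 16093; G_3 = 16093−1 = 16092
step 3: 16092 = 5^(5 + 1) + 3·5^3 + 3·5^2 + 3·5 + 2; sub 6 for 5: 6^(6 + 1) + 3·6^3 + 3·6^2 + 3·6 + 2; = 280712; G_4 = 280712−1 = 280711

13, 108, 1279, 16092, 280711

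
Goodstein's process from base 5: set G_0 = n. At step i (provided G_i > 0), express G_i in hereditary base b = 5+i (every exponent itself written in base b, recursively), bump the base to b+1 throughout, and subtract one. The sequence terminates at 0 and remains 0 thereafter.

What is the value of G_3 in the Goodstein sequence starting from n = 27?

63

(0) 27|_5 = 5^2 + 2 ↦ 6^2 + 2|_6 = 38 ⇒ 37
(1) 37|_6 = 6^2 + 1 ↦ 7^2 + 1|_7 = 50 ⇒ 49
(2) 49|_7 = 7^2 ↦ 8^2|_8 = 64 ⇒ 63
(3) 63|_8 = 7·8 + 7 ↦ 7·9 + 7|_9 = 70 ⇒ 69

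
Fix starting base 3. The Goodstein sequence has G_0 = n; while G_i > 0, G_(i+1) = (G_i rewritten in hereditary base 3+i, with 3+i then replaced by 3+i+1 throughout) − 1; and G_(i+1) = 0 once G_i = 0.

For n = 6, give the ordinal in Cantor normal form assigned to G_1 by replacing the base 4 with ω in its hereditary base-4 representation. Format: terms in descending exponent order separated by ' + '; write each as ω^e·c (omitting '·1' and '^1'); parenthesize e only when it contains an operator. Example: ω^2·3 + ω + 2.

base 3: 6 = 2·3; at 4: 2·4 = 8; next = 7
base 4: 7 = 4 + 3; at 5: 5 + 3 = 8; next = 7

ω + 3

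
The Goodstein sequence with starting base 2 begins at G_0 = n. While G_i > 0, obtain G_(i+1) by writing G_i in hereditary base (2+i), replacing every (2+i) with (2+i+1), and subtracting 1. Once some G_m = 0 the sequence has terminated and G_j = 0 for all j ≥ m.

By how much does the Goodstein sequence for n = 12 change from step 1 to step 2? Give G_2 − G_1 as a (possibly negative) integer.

i=0: 12 = 2^(2 + 1) + 2^2 (b=2); 2→3: 3^(3 + 1) + 3^3 = 108; 108−1 = 107
i=1: 107 = 3^(3 + 1) + 2·3^2 + 2·3 + 2 (b=3); 3→4: 4^(4 + 1) + 2·4^2 + 2·4 + 2 = 1066; 1066−1 = 1065

958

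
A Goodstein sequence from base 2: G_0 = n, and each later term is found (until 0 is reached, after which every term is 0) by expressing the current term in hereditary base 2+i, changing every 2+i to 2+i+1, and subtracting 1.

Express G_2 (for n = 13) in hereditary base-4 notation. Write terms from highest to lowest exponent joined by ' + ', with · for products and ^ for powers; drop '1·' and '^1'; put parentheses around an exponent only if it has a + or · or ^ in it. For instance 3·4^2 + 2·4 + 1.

G_0=13  [base 2] 2^(2 + 1) + 2^2 + 1  →[2↦3]→  3^(3 + 1) + 3^3 + 1 = 109  −1 ⇒ G_1=108
G_1=108  [base 3] 3^(3 + 1) + 3^3  →[3↦4]→  4^(4 + 1) + 4^4 = 1280  −1 ⇒ G_2=1279

4^(4 + 1) + 3·4^3 + 3·4^2 + 3·4 + 3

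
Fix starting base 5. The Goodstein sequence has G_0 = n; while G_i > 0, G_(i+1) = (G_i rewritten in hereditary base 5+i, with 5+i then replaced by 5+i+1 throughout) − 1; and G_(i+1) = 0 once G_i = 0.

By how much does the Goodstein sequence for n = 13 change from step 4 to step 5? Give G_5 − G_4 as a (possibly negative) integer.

[0] 13 ≡ 2·5 + 3 (base 5). Lift 6: 15. −1: 14.
[1] 14 ≡ 2·6 + 2 (base 6). Lift 7: 16. −1: 15.
[2] 15 ≡ 2·7 + 1 (base 7). Lift 8: 17. −1: 16.
[3] 16 ≡ 2·8 (base 8). Lift 9: 18. −1: 17.
[4] 17 ≡ 9 + 8 (base 9). Lift 10: 18. −1: 17.

0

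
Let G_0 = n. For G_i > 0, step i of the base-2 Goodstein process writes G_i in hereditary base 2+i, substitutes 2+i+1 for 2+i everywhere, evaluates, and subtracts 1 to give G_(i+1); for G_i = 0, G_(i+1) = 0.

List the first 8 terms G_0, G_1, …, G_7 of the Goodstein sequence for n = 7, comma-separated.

[0] 7 ≡ 2^2 + 2 + 1 (base 2). Lift 3: 31. −1: 30.
[1] 30 ≡ 3^3 + 3 (base 3). Lift 4: 260. −1: 259.
[2] 259 ≡ 4^4 + 3 (base 4). Lift 5: 3128. −1: 3127.
[3] 3127 ≡ 5^5 + 2 (base 5). Lift 6: 46658. −1: 46657.
[4] 46657 ≡ 6^6 + 1 (base 6). Lift 7: 823544. −1: 823543.
[5] 823543 ≡ 7^7 (base 7). Lift 8: 16777216. −1: 16777215.
[6] 16777215 ≡ 7·8^7 + 7·8^6 + 7·8^5 + 7·8^4 + 7·8^3 + 7·8^2 + 7·8 + 7 (base 8). Lift 9: 37665880. −1: 37665879.

7, 30, 259, 3127, 46657, 823543, 16777215, 37665879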